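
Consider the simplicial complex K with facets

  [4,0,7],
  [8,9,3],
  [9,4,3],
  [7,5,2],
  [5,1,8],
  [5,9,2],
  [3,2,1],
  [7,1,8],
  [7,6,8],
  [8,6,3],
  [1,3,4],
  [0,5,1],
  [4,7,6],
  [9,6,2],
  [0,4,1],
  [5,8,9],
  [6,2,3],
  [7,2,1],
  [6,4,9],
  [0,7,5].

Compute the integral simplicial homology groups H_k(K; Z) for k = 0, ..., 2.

Order the vertices as 0 < 1 < 2 < 3 < 4 < 5 < 6 < 7 < 8 < 9. Listing each simplex with vertices in this order, K has dimension 2 with simplices:

  0-simplices (10): [0], [1], [2], [3], [4], [5], [6], [7], [8], [9]
  1-simplices (30): (30 of them)
  2-simplices (20): (20 of them)

so the chain groups are C_0 ≅ Z^10, C_1 ≅ Z^30, C_2 ≅ Z^20.

∂_1: C_1 → C_0 sends each edge [p,q] (with p < q) to q − p. For instance
  ∂[0,7] = [7] − [0].
As a 10×30 matrix over Z this has rank 9, with invariant factors (1,1,1,1,1,1,1,1,1).

The boundary map ∂_2: C_2 → C_1 maps a triangle to the signed sum of its edges. For instance
  ∂[4,6,9] = [6,9] − [4,9] + [4,6],
  ∂[0,5,7] = [5,7] − [0,7] + [0,5].
The resulting 30×20 matrix has rank 20, and its Smith normal form has invariant factors (1,1,1,1,1,1,1,1,1,1,1,1,1,1,1,1,1,1,1,2).

From H_k ≅ ker(∂_k) / im(∂_{k+1}) we obtain:

  H_0: rank C_0 − rank ∂_1 = 10 − 9 = 1, and the invariant factors of ∂_1 are all 1, so H_0 ≅ Z.
  H_1: rank ker ∂_1 − rank ∂_2 = (30 − 9) − 20 = 1, and ∂_2 has invariant factor 2 > 1, so H_1 ≅ Z ⊕ Z/2.
  H_2: rank ker ∂_2 − rank ∂_3 = (20 − 20) − 0 = 0, and there is no ∂_3, so H_2 ≅ 0.

(K is a triangulation of the Klein bottle.)

H_0 ≅ Z,  H_1 ≅ Z ⊕ Z/2,  H_2 = 0.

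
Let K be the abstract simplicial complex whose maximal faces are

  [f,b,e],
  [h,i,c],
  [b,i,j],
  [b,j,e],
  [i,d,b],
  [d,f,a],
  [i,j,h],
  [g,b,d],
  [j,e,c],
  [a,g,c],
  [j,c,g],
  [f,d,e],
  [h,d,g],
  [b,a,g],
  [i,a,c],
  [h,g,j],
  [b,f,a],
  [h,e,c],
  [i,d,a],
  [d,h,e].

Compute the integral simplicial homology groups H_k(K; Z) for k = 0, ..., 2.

Take the total order a < b < c < d < e < f < g < h < i < j on the vertex set. Then K (dimension 2) consists of the simplices:

  0-simplices (10): a, b, c, d, e, f, g, h, i, j
  1-simplices (30): ab, ac, ad, af, ag, ai, bd, be, bf, bg, bi, bj, ce, cg, ch, ci, cj, de, df, dg, dh, di, ef, eh, ej, gh, gj, hi, hj, ij
  2-simplices (20): abf, abg, acg, aci, adf, adi, bdg, bdi, bef, bej, bij, ceh, cej, cgj, chi, def, deh, dgh, ghj, hij

Hence C_0 ≅ Z^10, C_1 ≅ Z^30, C_2 ≅ Z^20.

Boundary ∂_1: C_1 → C_0 maps an edge to its endpoints' difference, ∂[p,q] = q − p. For instance
  ∂di = i − d.
The 10×30 boundary matrix has rank 9 and Smith normal form diag(1,1,1,1,1,1,1,1,1).

∂_2: C_2 → C_1 acts by ∂[p,q,r] = [q,r] − [p,r] + [p,q]. For instance
  ∂abf = bf − af + ab,
  ∂abg = bg − ag + ab.
The resulting 30×20 matrix has rank 20, and its Smith normal form has invariant factors (1,1,1,1,1,1,1,1,1,1,1,1,1,1,1,1,1,1,1,2).

Reading off H_k = ker ∂_k / im ∂_{k+1}:

  H_0: rank C_0 − rank ∂_1 = 10 − 9 = 1, and the invariant factors of ∂_1 are all 1, so H_0 = Z.
  H_1: rank ker ∂_1 − rank ∂_2 = (30 − 9) − 20 = 1, and ∂_2 has invariant factor 2 > 1, so H_1 = Z ⊕ Z/2.
  H_2: rank ker ∂_2 − rank ∂_3 = (20 − 20) − 0 = 0, and there is no ∂_3, so H_2 = 0.

As a check, the Euler characteristic is 10 − 30 + 20 = 0, which agrees with 1 − 1 + 0 = 0.
(K is a triangulation of the Klein bottle.)

H_0 ≅ Z,  H_1 ≅ Z ⊕ Z/2,  H_2 = 0.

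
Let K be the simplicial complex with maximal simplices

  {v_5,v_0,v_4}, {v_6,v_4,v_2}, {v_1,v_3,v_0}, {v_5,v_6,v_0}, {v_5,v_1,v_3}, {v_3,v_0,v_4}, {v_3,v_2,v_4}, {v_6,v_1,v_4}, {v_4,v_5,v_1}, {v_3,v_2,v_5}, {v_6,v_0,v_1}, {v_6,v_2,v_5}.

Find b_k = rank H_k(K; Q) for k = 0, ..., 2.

We work with the vertex ordering v_0 < v_1 < v_2 < v_3 < v_4 < v_5 < v_6. The simplices of K, each written with vertices in increasing order, are:

  0-simplices (7): [v_0], [v_1], [v_2], [v_3], [v_4], [v_5], [v_6]
  1-simplices (18): (18 of them)
  2-simplices (12): (12 of them)

Hence C_0 ≅ Z^7, C_1 ≅ Z^18, C_2 ≅ Z^12.

Boundary ∂_1: C_1 → C_0 maps an edge to its endpoints' difference, ∂[p,q] = q − p.
The resulting 7×18 matrix has rank 6, and its Smith normal form has invariant factors (1,1,1,1,1,1).

Boundary ∂_2: C_2 → C_1 acts by ∂[p,q,r] = [q,r] − [p,r] + [p,q]. For instance
  ∂[v_1,v_4,v_6] = [v_4,v_6] − [v_1,v_6] + [v_1,v_4],
  ∂[v_0,v_5,v_6] = [v_5,v_6] − [v_0,v_6] + [v_0,v_5].
This gives a 18×12 integer matrix of rank 12; reducing to Smith normal form yields diagonal entries (1,1,1,1,1,1,1,1,1,1,1,2).

From H_k ≅ ker(∂_k) / im(∂_{k+1}) we obtain:

  H_0: rank C_0 − rank ∂_1 = 7 − 6 = 1, and the invariant factors of ∂_1 are all 1, so H_0 ≅ Z.
  H_1: rank ker ∂_1 − rank ∂_2 = (18 − 6) − 12 = 0, and ∂_2 has invariant factor 2 > 1, so H_1 ≅ Z_2.
  H_2: rank ker ∂_2 − rank ∂_3 = (12 − 12) − 0 = 0, and there is no ∂_3, so H_2 ≅ 0.

Hence the Betti numbers are b_0 = 1, b_1 = 0, b_2 = 0.

b_0 = 1, b_1 = 0, b_2 = 0.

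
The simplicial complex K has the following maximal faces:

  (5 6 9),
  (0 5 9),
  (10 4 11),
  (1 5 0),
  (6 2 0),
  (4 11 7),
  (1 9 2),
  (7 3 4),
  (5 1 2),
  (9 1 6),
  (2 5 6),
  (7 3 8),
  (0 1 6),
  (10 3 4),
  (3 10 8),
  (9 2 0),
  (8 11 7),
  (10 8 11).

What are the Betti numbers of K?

b_0 = 2, b_1 = 0, b_2 = 1.

We work with the vertex ordering 0 < 1 < 2 < 3 < 4 < 5 < 6 < 7 < 8 < 9 < 10 < 11. The simplices of K, each written with vertices in increasing order, are:

  0-simplices (12): [0], [1], [2], [3], [4], [5], [6], [7], [8], [9], [10], [11]
  1-simplices (27): (27 of them)
  2-simplices (18): (18 of them)

giving chain groups C_0 ≅ Z^12, C_1 ≅ Z^27, C_2 ≅ Z^18.

∂_1: C_1 → C_0 is given by ∂[p,q] = [q] − [p]. For instance
  ∂[8,10] = [10] − [8].
As a 12×27 matrix over Z this has rank 10, with invariant factors (1,1,1,1,1,1,1,1,1,1).

Boundary ∂_2: C_2 → C_1 sends each 2-simplex [p,q,r] to [q,r] − [p,r] + [p,q]. For instance
  ∂[0,2,9] = [2,9] − [0,9] + [0,2],
  ∂[5,6,9] = [6,9] − [5,9] + [5,6].
The resulting 27×18 matrix has rank 17, and its Smith normal form has invariant factors (1,1,1,1,1,1,1,1,1,1,1,1,1,1,1,1,2).

From H_k ≅ ker(∂_k) / im(∂_{k+1}) we obtain:

  H_0: rank C_0 − rank ∂_1 = 12 − 10 = 2, and the invariant factors of ∂_1 are all 1, so H_0 ≅ Z^2.
  H_1: rank ker ∂_1 − rank ∂_2 = (27 − 10) − 17 = 0, and ∂_2 has invariant factor 2 > 1, so H_1 ≅ Z/2Z.
  H_2: rank ker ∂_2 − rank ∂_3 = (18 − 17) − 0 = 1, and there is no ∂_3, so H_2 ≅ Z.

(K is a triangulation of the disjoint union of the real projective plane RP^2 and the 2-sphere S^2.)

Hence the Betti numbers are b_0 = 2, b_1 = 0, b_2 = 1.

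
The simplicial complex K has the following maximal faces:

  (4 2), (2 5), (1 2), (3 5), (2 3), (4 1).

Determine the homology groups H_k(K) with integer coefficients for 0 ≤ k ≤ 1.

Take the total order 1 < 2 < 3 < 4 < 5 on the vertex set. Then K (dimension 1) consists of the simplices:

  0-simplices (5): [1], [2], [3], [4], [5]
  1-simplices (6): [1,2], [1,4], [2,3], [2,4], [2,5], [3,5]

Hence C_0 ≅ Z^5, C_1 ≅ Z^6.

The boundary map ∂_1: C_1 → C_0 sends each edge [p,q] (with p < q) to q − p.
As a 5×6 matrix over Z this has rank 4, with invariant factors (1,1,1,1).

Computing H_k = (kernel of ∂_k) / (image of ∂_{k+1}):

  H_0: rank C_0 − rank ∂_1 = 5 − 4 = 1, and the invariant factors of ∂_1 are all 1, so H_0 = Z.
  H_1: rank ker ∂_1 − rank ∂_2 = (6 − 4) − 0 = 2, and there is no ∂_2, so H_1 = Z^2.

(K is a triangulation of a wedge of 2 circles.)

H_0 ≅ Z,  H_1 ≅ Z^2.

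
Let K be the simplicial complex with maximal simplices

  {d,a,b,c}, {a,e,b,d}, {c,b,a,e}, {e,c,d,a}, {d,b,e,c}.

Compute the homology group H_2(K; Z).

H_2 ≅ 0.

Fix the vertex order a < b < c < d < e and write every simplex with vertices in increasing order. Then dim K = 3 and the simplices of K are:

  0-simplices (5): a, b, c, d, e
  1-simplices (10): ab, ac, ad, ae, bc, bd, be, cd, ce, de
  2-simplices (10): abc, abd, abe, acd, ace, ade, bcd, bce, bde, cde
  3-simplices (5): abcd, abce, abde, acde, bcde

giving chain groups C_0 ≅ Z^5, C_1 ≅ Z^10, C_2 ≅ Z^10, C_3 ≅ Z^5.

The boundary map ∂_1: C_1 → C_0 maps an edge to its endpoints' difference, ∂[p,q] = q − p. For instance
  ∂cd = d − c.
The resulting 5×10 matrix has rank 4, and its Smith normal form has invariant factors (1,1,1,1).

The boundary map ∂_2: C_2 → C_1 acts by ∂[p,q,r] = [q,r] − [p,r] + [p,q]. For instance
  ∂bcd = cd − bd + bc,
  ∂acd = cd − ad + ac.
This gives a 10×10 integer matrix of rank 6; reducing to Smith normal form yields diagonal entries (1,1,1,1,1,1).

Boundary ∂_3: C_3 → C_2 sends each 3-simplex σ to the alternating sum Σ_i (−1)^i (σ with its i-th vertex removed). For instance
  ∂abcd = bcd − acd + abd − abc,
  ∂abce = bce − ace + abe − abc.
The 10×5 boundary matrix has rank 4 and Smith normal form diag(1,1,1,1).

Computing H_k = (kernel of ∂_k) / (image of ∂_{k+1}):

  H_2: rank ker ∂_2 − rank ∂_3 = (10 − 6) − 4 = 0, and the invariant factors of ∂_3 are all 1, so H_2 ≅ 0.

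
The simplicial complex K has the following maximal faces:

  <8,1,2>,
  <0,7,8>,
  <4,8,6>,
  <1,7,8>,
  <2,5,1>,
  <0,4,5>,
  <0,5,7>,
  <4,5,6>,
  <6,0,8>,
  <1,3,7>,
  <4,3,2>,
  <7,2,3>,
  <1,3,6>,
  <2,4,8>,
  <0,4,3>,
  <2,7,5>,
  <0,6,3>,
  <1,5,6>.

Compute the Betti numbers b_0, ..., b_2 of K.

b_0 = 1, b_1 = 1, b_2 = 0.

We work with the vertex ordering 0 < 1 < 2 < 3 < 4 < 5 < 6 < 7 < 8. The simplices of K, each written with vertices in increasing order, are:

  0-simplices (9): [0], [1], [2], [3], [4], [5], [6], [7], [8]
  1-simplices (27): (27 of them)
  2-simplices (18): [0,3,4], [0,3,6], [0,4,5], [0,5,7], [0,6,8], [0,7,8], [1,2,5], [1,2,8], [1,3,6], [1,3,7], [1,5,6], [1,7,8], [2,3,4], [2,3,7], [2,4,8], [2,5,7], [4,5,6], [4,6,8]

giving chain groups C_0 ≅ Z^9, C_1 ≅ Z^27, C_2 ≅ Z^18.

The boundary map ∂_1: C_1 → C_0 sends each edge [p,q] (with p < q) to q − p.
This gives a 9×27 integer matrix of rank 8; reducing to Smith normal form yields diagonal entries (1,1,1,1,1,1,1,1).

Boundary ∂_2: C_2 → C_1 sends each 2-simplex [p,q,r] to [q,r] − [p,r] + [p,q]. For instance
  ∂[1,2,5] = [2,5] − [1,5] + [1,2],
  ∂[4,5,6] = [5,6] − [4,6] + [4,5].
This gives a 27×18 integer matrix of rank 18; reducing to Smith normal form yields diagonal entries (1,1,1,1,1,1,1,1,1,1,1,1,1,1,1,1,1,2).

Reading off H_k = ker ∂_k / im ∂_{k+1}:

  H_0: rank C_0 − rank ∂_1 = 9 − 8 = 1, and the invariant factors of ∂_1 are all 1, so H_0 ≅ Z.
  H_1: rank ker ∂_1 − rank ∂_2 = (27 − 8) − 18 = 1, and ∂_2 has invariant factor 2 > 1, so H_1 ≅ Z ⊕ Z/2.
  H_2: rank ker ∂_2 − rank ∂_3 = (18 − 18) − 0 = 0, and there is no ∂_3, so H_2 ≅ 0.

As a check, the Euler characteristic is 9 − 27 + 18 = 0, which agrees with 1 − 1 + 0 = 0.
(K is a triangulation of the Klein bottle.)

Hence the Betti numbers are b_0 = 1, b_1 = 1, b_2 = 0.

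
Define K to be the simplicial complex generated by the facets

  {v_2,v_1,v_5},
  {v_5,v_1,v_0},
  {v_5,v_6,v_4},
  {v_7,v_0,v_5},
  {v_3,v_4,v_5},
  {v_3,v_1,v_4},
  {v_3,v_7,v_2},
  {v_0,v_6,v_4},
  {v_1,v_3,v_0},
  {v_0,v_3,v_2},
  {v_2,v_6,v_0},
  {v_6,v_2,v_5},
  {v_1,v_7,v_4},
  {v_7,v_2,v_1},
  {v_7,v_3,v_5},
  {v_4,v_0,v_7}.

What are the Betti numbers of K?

We work with the vertex ordering v_0 < v_1 < v_2 < v_3 < v_4 < v_5 < v_6 < v_7. The simplices of K, each written with vertices in increasing order, are:

  0-simplices (8): [v_0], [v_1], [v_2], [v_3], [v_4], [v_5], [v_6], [v_7]
  1-simplices (24): (24 of them)
  2-simplices (16): (16 of them)

so the chain groups are C_0 ≅ Z^8, C_1 ≅ Z^24, C_2 ≅ Z^16.

Boundary ∂_1: C_1 → C_0 sends each edge [p,q] (with p < q) to q − p. For instance
  ∂[v_0,v_2] = [v_2] − [v_0].
The 8×24 boundary matrix has rank 7 and Smith normal form diag(1,1,1,1,1,1,1).

The boundary map ∂_2: C_2 → C_1 maps a triangle to the signed sum of its edges. For instance
  ∂[v_0,v_5,v_7] = [v_5,v_7] − [v_0,v_7] + [v_0,v_5],
  ∂[v_3,v_4,v_5] = [v_4,v_5] − [v_3,v_5] + [v_3,v_4].
The resulting 24×16 matrix has rank 15, and its Smith normal form has invariant factors (1,1,1,1,1,1,1,1,1,1,1,1,1,1,1).

Reading off H_k = ker ∂_k / im ∂_{k+1}:

  H_0: rank C_0 − rank ∂_1 = 8 − 7 = 1, and the invariant factors of ∂_1 are all 1, so H_0 = Z.
  H_1: rank ker ∂_1 − rank ∂_2 = (24 − 7) − 15 = 2, and the invariant factors of ∂_2 are all 1, so H_1 = Z^2.
  H_2: rank ker ∂_2 − rank ∂_3 = (16 − 15) − 0 = 1, and there is no ∂_3, so H_2 = Z.

(K is a triangulation of the torus T^2.)

Hence the Betti numbers are b_0 = 1, b_1 = 2, b_2 = 1.

b_0 = 1, b_1 = 2, b_2 = 1.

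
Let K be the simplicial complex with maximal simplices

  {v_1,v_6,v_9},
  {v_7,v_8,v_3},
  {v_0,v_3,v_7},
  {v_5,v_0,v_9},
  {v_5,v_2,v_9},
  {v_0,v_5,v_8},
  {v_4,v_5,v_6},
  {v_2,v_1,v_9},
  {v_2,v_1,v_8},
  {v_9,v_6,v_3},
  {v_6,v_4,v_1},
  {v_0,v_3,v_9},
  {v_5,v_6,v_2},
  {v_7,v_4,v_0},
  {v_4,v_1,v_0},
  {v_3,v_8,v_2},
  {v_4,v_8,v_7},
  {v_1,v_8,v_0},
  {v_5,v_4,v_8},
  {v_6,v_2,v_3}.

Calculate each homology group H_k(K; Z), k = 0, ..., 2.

Fix the vertex order v_0 < v_1 < v_2 < v_3 < v_4 < v_5 < v_6 < v_7 < v_8 < v_9 and write every simplex with vertices in increasing order. Then dim K = 2 and the simplices of K are:

  0-simplices (10): [v_0], [v_1], [v_2], [v_3], [v_4], [v_5], [v_6], [v_7], [v_8], [v_9]
  1-simplices (30): (30 of them)
  2-simplices (20): (20 of them)

Hence C_0 ≅ Z^10, C_1 ≅ Z^30, C_2 ≅ Z^20.

The boundary map ∂_1: C_1 → C_0 is given by ∂[p,q] = [q] − [p].
As a 10×30 matrix over Z this has rank 9, with invariant factors (1,1,1,1,1,1,1,1,1).

Boundary ∂_2: C_2 → C_1 acts by ∂[p,q,r] = [q,r] − [p,r] + [p,q]. For instance
  ∂[v_1,v_6,v_9] = [v_6,v_9] − [v_1,v_9] + [v_1,v_6],
  ∂[v_0,v_1,v_8] = [v_1,v_8] − [v_0,v_8] + [v_0,v_1].
As a 30×20 matrix over Z this has rank 20, with invariant factors (1,1,1,1,1,1,1,1,1,1,1,1,1,1,1,1,1,1,1,2).

From H_k ≅ ker(∂_k) / im(∂_{k+1}) we obtain:

  H_0: rank C_0 − rank ∂_1 = 10 − 9 = 1, and the invariant factors of ∂_1 are all 1, so H_0 = Z.
  H_1: rank ker ∂_1 − rank ∂_2 = (30 − 9) − 20 = 1, and ∂_2 has invariant factor 2 > 1, so H_1 = Z ⊕ Z/2.
  H_2: rank ker ∂_2 − rank ∂_3 = (20 − 20) − 0 = 0, and there is no ∂_3, so H_2 = 0.

As a check, the Euler characteristic is 10 − 30 + 20 = 0, which agrees with 1 − 1 + 0 = 0.
(K is a triangulation of the Klein bottle.)

H_0 ≅ Z,  H_1 ≅ Z ⊕ Z/2,  H_2 = 0.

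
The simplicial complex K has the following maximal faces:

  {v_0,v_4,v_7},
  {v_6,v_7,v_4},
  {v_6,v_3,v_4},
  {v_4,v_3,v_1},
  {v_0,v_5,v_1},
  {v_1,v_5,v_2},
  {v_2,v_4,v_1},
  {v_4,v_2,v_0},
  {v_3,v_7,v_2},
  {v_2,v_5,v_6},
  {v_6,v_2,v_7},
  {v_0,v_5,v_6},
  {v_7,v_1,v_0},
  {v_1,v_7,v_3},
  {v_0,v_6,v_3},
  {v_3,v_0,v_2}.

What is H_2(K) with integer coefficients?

We work with the vertex ordering v_0 < v_1 < v_2 < v_3 < v_4 < v_5 < v_6 < v_7. The simplices of K, each written with vertices in increasing order, are:

  0-simplices (8): [v_0], [v_1], [v_2], [v_3], [v_4], [v_5], [v_6], [v_7]
  1-simplices (24): (24 of them)
  2-simplices (16): (16 of them)

so the chain groups are C_0 ≅ Z^8, C_1 ≅ Z^24, C_2 ≅ Z^16.

∂_1: C_1 → C_0 sends each edge [p,q] (with p < q) to q − p. For instance
  ∂[v_1,v_3] = [v_3] − [v_1].
The 8×24 boundary matrix has rank 7 and Smith normal form diag(1,1,1,1,1,1,1).

∂_2: C_2 → C_1 sends each 2-simplex [p,q,r] to [q,r] − [p,r] + [p,q]. For instance
  ∂[v_2,v_5,v_6] = [v_5,v_6] − [v_2,v_6] + [v_2,v_5],
  ∂[v_0,v_5,v_6] = [v_5,v_6] − [v_0,v_6] + [v_0,v_5].
The 24×16 boundary matrix has rank 15 and Smith normal form diag(1,1,1,1,1,1,1,1,1,1,1,1,1,1,1).

From H_k ≅ ker(∂_k) / im(∂_{k+1}) we obtain:

  H_2: rank ker ∂_2 − rank ∂_3 = (16 − 15) − 0 = 1, and there is no ∂_3, so H_2 ≅ Z.

H_2 = Z.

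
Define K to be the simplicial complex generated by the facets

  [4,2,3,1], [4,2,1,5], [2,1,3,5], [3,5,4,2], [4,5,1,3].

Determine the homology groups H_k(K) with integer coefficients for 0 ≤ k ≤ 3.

Take the total order 1 < 2 < 3 < 4 < 5 on the vertex set. Then K (dimension 3) consists of the simplices:

  0-simplices (5): [1], [2], [3], [4], [5]
  1-simplices (10): [1,2], [1,3], [1,4], [1,5], [2,3], [2,4], [2,5], [3,4], [3,5], [4,5]
  2-simplices (10): [1,2,3], [1,2,4], [1,2,5], [1,3,4], [1,3,5], [1,4,5], [2,3,4], [2,3,5], [2,4,5], [3,4,5]
  3-simplices (5): [1,2,3,4], [1,2,3,5], [1,2,4,5], [1,3,4,5], [2,3,4,5]

giving chain groups C_0 ≅ Z^5, C_1 ≅ Z^10, C_2 ≅ Z^10, C_3 ≅ Z^5.

Boundary ∂_1: C_1 → C_0 maps an edge to its endpoints' difference, ∂[p,q] = q − p. For instance
  ∂[2,3] = [3] − [2].
The 5×10 boundary matrix has rank 4 and Smith normal form diag(1,1,1,1).

∂_2: C_2 → C_1 sends each 2-simplex [p,q,r] to [q,r] − [p,r] + [p,q]. For instance
  ∂[1,4,5] = [4,5] − [1,5] + [1,4],
  ∂[1,3,4] = [3,4] − [1,4] + [1,3].
The resulting 10×10 matrix has rank 6, and its Smith normal form has invariant factors (1,1,1,1,1,1).

Boundary ∂_3: C_3 → C_2 sends each 3-simplex σ to the alternating sum Σ_i (−1)^i (σ with its i-th vertex removed). For instance
  ∂[1,2,3,5] = [2,3,5] − [1,3,5] + [1,2,5] − [1,2,3],
  ∂[1,2,4,5] = [2,4,5] − [1,4,5] + [1,2,5] − [1,2,4].
The resulting 10×5 matrix has rank 4, and its Smith normal form has invariant factors (1,1,1,1).

From H_k ≅ ker(∂_k) / im(∂_{k+1}) we obtain:

  H_0: rank C_0 − rank ∂_1 = 5 − 4 = 1, and the invariant factors of ∂_1 are all 1, so H_0 ≅ Z.
  H_1: rank ker ∂_1 − rank ∂_2 = (10 − 4) − 6 = 0, and the invariant factors of ∂_2 are all 1, so H_1 ≅ 0.
  H_2: rank ker ∂_2 − rank ∂_3 = (10 − 6) − 4 = 0, and the invariant factors of ∂_3 are all 1, so H_2 ≅ 0.
  H_3: rank ker ∂_3 − rank ∂_4 = (5 − 4) − 0 = 1, and there is no ∂_4, so H_3 ≅ Z.

As a check, the Euler characteristic is 5 − 10 + 10 − 5 = 0, which agrees with 1 − 0 + 0 − 1 = 0.

H_0 = Z,  H_1 = 0,  H_2 = 0,  H_3 = Z.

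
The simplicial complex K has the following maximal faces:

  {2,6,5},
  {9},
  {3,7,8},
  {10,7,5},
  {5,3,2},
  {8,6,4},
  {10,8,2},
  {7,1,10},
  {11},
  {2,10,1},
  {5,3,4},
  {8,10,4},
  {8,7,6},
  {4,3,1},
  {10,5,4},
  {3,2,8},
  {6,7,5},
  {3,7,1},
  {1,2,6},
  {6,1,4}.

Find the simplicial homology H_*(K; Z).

H_0 = Z^3,  H_1 = Z^2,  H_2 = Z.

K has 11 vertices, 27 edges, 18 triangles.
rank ∂_0 = 0, rank ∂_1 = 8 ⇒ b_0 = 11 − 0 − 8 = 3; all invariant factors of ∂_1 are 1 so no torsion. So H_0 = Z^3.
rank ∂_1 = 8, rank ∂_2 = 17 ⇒ b_1 = 27 − 8 − 17 = 2; all invariant factors of ∂_2 are 1 so no torsion. So H_1 = Z^2.
rank ∂_2 = 17, rank ∂_3 = 0 ⇒ b_2 = 18 − 17 − 0 = 1. So H_2 = Z.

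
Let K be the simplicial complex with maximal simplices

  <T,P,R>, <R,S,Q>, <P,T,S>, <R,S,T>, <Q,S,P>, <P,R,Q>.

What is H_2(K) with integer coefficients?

H_2 = Z.

We work with the vertex ordering P < Q < R < S < T. The simplices of K, each written with vertices in increasing order, are:

  0-simplices (5): P, Q, R, S, T
  1-simplices (9): PQ, PR, PS, PT, QR, QS, RS, RT, ST
  2-simplices (6): PQR, PQS, PRT, PST, QRS, RST

so the chain groups are C_0 ≅ Z^5, C_1 ≅ Z^9, C_2 ≅ Z^6.

∂_1: C_1 → C_0 is given by ∂[p,q] = [q] − [p]. For instance
  ∂QS = S − Q.
As a 5×9 matrix over Z this has rank 4, with invariant factors (1,1,1,1).

Boundary ∂_2: C_2 → C_1 sends each 2-simplex [p,q,r] to [q,r] − [p,r] + [p,q]. For instance
  ∂PQS = QS − PS + PQ,
  ∂PQR = QR − PR + PQ.
The resulting 9×6 matrix has rank 5, and its Smith normal form has invariant factors (1,1,1,1,1).

From H_k ≅ ker(∂_k) / im(∂_{k+1}) we obtain:

  H_2: rank ker ∂_2 − rank ∂_3 = (6 − 5) − 0 = 1, and there is no ∂_3, so H_2 = Z.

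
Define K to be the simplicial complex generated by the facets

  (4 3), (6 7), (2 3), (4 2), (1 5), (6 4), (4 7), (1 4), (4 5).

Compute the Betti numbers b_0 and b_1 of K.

Order the vertices as 1 < 2 < 3 < 4 < 5 < 6 < 7. Listing each simplex with vertices in this order, K has dimension 1 with simplices:

  0-simplices (7): [1], [2], [3], [4], [5], [6], [7]
  1-simplices (9): [1,4], [1,5], [2,3], [2,4], [3,4], [4,5], [4,6], [4,7], [6,7]

so the chain groups are C_0 ≅ Z^7, C_1 ≅ Z^9.

Boundary ∂_1: C_1 → C_0 is given by ∂[p,q] = [q] − [p]. For instance
  ∂[2,3] = [3] − [2].
The 7×9 boundary matrix has rank 6 and Smith normal form diag(1,1,1,1,1,1).

Computing H_k = (kernel of ∂_k) / (image of ∂_{k+1}):

  H_0: rank C_0 − rank ∂_1 = 7 − 6 = 1, and the invariant factors of ∂_1 are all 1, so H_0 = Z.
  H_1: rank ker ∂_1 − rank ∂_2 = (9 − 6) − 0 = 3, and there is no ∂_2, so H_1 = Z^3.

Hence the Betti numbers are b_0 = 1, b_1 = 3.

b_0 = 1, b_1 = 3.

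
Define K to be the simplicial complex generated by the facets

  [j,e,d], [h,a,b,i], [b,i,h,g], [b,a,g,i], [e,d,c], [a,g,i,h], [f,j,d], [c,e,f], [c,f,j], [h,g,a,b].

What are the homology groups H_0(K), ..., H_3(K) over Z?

H_0 ≅ Z^2,  H_1 ≅ Z,  H_2 = 0,  H_3 ≅ Z.

Order the vertices as a < b < c < d < e < f < g < h < i < j. Listing each simplex with vertices in this order, K has dimension 3 with simplices:

  0-simplices (10): a, b, c, d, e, f, g, h, i, j
  1-simplices (20): ab, ag, ah, ai, bg, bh, bi, cd, ce, cf, cj, de, df, dj, ef, ej, fj, gh, gi, hi
  2-simplices (15): abg, abh, abi, agh, agi, ahi, bgh, bgi, bhi, cde, cef, cfj, dej, dfj, ghi
  3-simplices (5): abgh, abgi, abhi, aghi, bghi

giving chain groups C_0 ≅ Z^10, C_1 ≅ Z^20, C_2 ≅ Z^15, C_3 ≅ Z^5.

The boundary map ∂_1: C_1 → C_0 is given by ∂[p,q] = [q] − [p].
This gives a 10×20 integer matrix of rank 8; reducing to Smith normal form yields diagonal entries (1,1,1,1,1,1,1,1).

The boundary map ∂_2: C_2 → C_1 sends each 2-simplex [p,q,r] to [q,r] − [p,r] + [p,q]. For instance
  ∂agh = gh − ah + ag,
  ∂bhi = hi − bi + bh.
The 20×15 boundary matrix has rank 11 and Smith normal form diag(1,1,1,1,1,1,1,1,1,1,1).

∂_3: C_3 → C_2 sends each 3-simplex σ to the alternating sum Σ_i (−1)^i (σ with its i-th vertex removed). For instance
  ∂bghi = ghi − bhi + bgi − bgh,
  ∂abgh = bgh − agh + abh − abg.
The 15×5 boundary matrix has rank 4 and Smith normal form diag(1,1,1,1).

Computing H_k = (kernel of ∂_k) / (image of ∂_{k+1}):

  H_0: rank C_0 − rank ∂_1 = 10 − 8 = 2, and the invariant factors of ∂_1 are all 1, so H_0 = Z^2.
  H_1: rank ker ∂_1 − rank ∂_2 = (20 − 8) − 11 = 1, and the invariant factors of ∂_2 are all 1, so H_1 = Z.
  H_2: rank ker ∂_2 − rank ∂_3 = (15 − 11) − 4 = 0, and the invariant factors of ∂_3 are all 1, so H_2 = 0.
  H_3: rank ker ∂_3 − rank ∂_4 = (5 − 4) − 0 = 1, and there is no ∂_4, so H_3 = Z.

(K is a triangulation of the disjoint union of the 3-sphere S^3 and the Möbius band.)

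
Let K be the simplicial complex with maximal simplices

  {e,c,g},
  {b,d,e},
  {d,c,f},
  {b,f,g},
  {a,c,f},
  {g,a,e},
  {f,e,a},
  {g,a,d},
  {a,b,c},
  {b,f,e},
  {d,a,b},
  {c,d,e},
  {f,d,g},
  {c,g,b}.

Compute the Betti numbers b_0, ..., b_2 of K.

b_0 = 1, b_1 = 2, b_2 = 1.

Order the vertices as a < b < c < d < e < f < g. Listing each simplex with vertices in this order, K has dimension 2 with simplices:

  0-simplices (7): a, b, c, d, e, f, g
  1-simplices (21): ab, ac, ad, ae, af, ag, bc, bd, be, bf, bg, cd, ce, cf, cg, de, df, dg, ef, eg, fg
  2-simplices (14): abc, abd, acf, adg, aef, aeg, bcg, bde, bef, bfg, cde, cdf, ceg, dfg

so the chain groups are C_0 ≅ Z^7, C_1 ≅ Z^21, C_2 ≅ Z^14.

Boundary ∂_1: C_1 → C_0 sends each edge [p,q] (with p < q) to q − p. For instance
  ∂fg = g − f.
This gives a 7×21 integer matrix of rank 6; reducing to Smith normal form yields diagonal entries (1,1,1,1,1,1).

The boundary map ∂_2: C_2 → C_1 sends each 2-simplex [p,q,r] to [q,r] − [p,r] + [p,q]. For instance
  ∂acf = cf − af + ac,
  ∂bfg = fg − bg + bf.
This gives a 21×14 integer matrix of rank 13; reducing to Smith normal form yields diagonal entries (1,1,1,1,1,1,1,1,1,1,1,1,1).

Reading off H_k = ker ∂_k / im ∂_{k+1}:

  H_0: rank C_0 − rank ∂_1 = 7 − 6 = 1, and the invariant factors of ∂_1 are all 1, so H_0 = Z.
  H_1: rank ker ∂_1 − rank ∂_2 = (21 − 6) − 13 = 2, and the invariant factors of ∂_2 are all 1, so H_1 = Z^2.
  H_2: rank ker ∂_2 − rank ∂_3 = (14 − 13) − 0 = 1, and there is no ∂_3, so H_2 = Z.

Hence the Betti numbers are b_0 = 1, b_1 = 2, b_2 = 1.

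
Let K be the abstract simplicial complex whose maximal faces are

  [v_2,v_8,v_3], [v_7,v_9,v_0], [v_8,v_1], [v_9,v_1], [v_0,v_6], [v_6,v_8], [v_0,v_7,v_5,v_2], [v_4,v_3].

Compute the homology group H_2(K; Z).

H_2 = 0.

Take the total order v_0 < v_1 < v_2 < v_3 < v_4 < v_5 < v_6 < v_7 < v_8 < v_9 on the vertex set. Then K (dimension 3) consists of the simplices:

  0-simplices (10): [v_0], [v_1], [v_2], [v_3], [v_4], [v_5], [v_6], [v_7], [v_8], [v_9]
  1-simplices (16): (16 of them)
  2-simplices (6): [v_0,v_2,v_5], [v_0,v_2,v_7], [v_0,v_5,v_7], [v_0,v_7,v_9], [v_2,v_3,v_8], [v_2,v_5,v_7]
  3-simplices (1): [v_0,v_2,v_5,v_7]

Hence C_0 ≅ Z^10, C_1 ≅ Z^16, C_2 ≅ Z^6, C_3 ≅ Z^1.

The boundary map ∂_1: C_1 → C_0 is given by ∂[p,q] = [q] − [p]. For instance
  ∂[v_0,v_9] = [v_9] − [v_0].
The 10×16 boundary matrix has rank 9 and Smith normal form diag(1,1,1,1,1,1,1,1,1).

∂_2: C_2 → C_1 sends each 2-simplex [p,q,r] to [q,r] − [p,r] + [p,q]. For instance
  ∂[v_0,v_2,v_7] = [v_2,v_7] − [v_0,v_7] + [v_0,v_2],
  ∂[v_2,v_5,v_7] = [v_5,v_7] − [v_2,v_7] + [v_2,v_5].
This gives a 16×6 integer matrix of rank 5; reducing to Smith normal form yields diagonal entries (1,1,1,1,1).

Boundary ∂_3: C_3 → C_2 sends each 3-simplex σ to the alternating sum Σ_i (−1)^i (σ with its i-th vertex removed). For instance
  ∂[v_0,v_2,v_5,v_7] = [v_2,v_5,v_7] − [v_0,v_5,v_7] + [v_0,v_2,v_7] − [v_0,v_2,v_5].
As a 6×1 matrix over Z this has rank 1, with invariant factors (1).

Now H_k = ker ∂_k / im ∂_{k+1}, so:

  H_2: rank ker ∂_2 − rank ∂_3 = (6 − 5) − 1 = 0, and the invariant factors of ∂_3 are all 1, so H_2 ≅ 0.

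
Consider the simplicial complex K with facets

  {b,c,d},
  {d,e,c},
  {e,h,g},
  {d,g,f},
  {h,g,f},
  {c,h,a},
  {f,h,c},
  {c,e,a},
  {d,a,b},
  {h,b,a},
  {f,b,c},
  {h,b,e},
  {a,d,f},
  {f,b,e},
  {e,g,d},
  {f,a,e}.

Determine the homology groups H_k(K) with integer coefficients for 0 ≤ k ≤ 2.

H_0 ≅ Z,  H_1 ≅ Z^2,  H_2 ≅ Z.

We work with the vertex ordering a < b < c < d < e < f < g < h. The simplices of K, each written with vertices in increasing order, are:

  0-simplices (8): a, b, c, d, e, f, g, h
  1-simplices (24): ab, ac, ad, ae, af, ah, bc, bd, be, bf, bh, cd, ce, cf, ch, de, df, dg, ef, eg, eh, fg, fh, gh
  2-simplices (16): abd, abh, ace, ach, adf, aef, bcd, bcf, bef, beh, cde, cfh, deg, dfg, egh, fgh

so the chain groups are C_0 ≅ Z^8, C_1 ≅ Z^24, C_2 ≅ Z^16.

The boundary map ∂_1: C_1 → C_0 sends each edge [p,q] (with p < q) to q − p.
The resulting 8×24 matrix has rank 7, and its Smith normal form has invariant factors (1,1,1,1,1,1,1).

∂_2: C_2 → C_1 maps a triangle to the signed sum of its edges. For instance
  ∂bcf = cf − bf + bc,
  ∂abd = bd − ad + ab.
The resulting 24×16 matrix has rank 15, and its Smith normal form has invariant factors (1,1,1,1,1,1,1,1,1,1,1,1,1,1,1).

Computing H_k = (kernel of ∂_k) / (image of ∂_{k+1}):

  H_0: rank C_0 − rank ∂_1 = 8 − 7 = 1, and the invariant factors of ∂_1 are all 1, so H_0 = Z.
  H_1: rank ker ∂_1 − rank ∂_2 = (24 − 7) − 15 = 2, and the invariant factors of ∂_2 are all 1, so H_1 = Z^2.
  H_2: rank ker ∂_2 − rank ∂_3 = (16 − 15) − 0 = 1, and there is no ∂_3, so H_2 = Z.

(K is a triangulation of the torus T^2.)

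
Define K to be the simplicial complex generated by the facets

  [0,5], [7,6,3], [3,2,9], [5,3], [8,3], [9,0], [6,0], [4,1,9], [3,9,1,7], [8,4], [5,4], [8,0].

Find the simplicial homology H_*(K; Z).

H_0 ≅ Z,  H_1 ≅ Z^5,  H_2 = 0,  H_3 = 0.

Fix the vertex order 0 < 1 < 2 < 3 < 4 < 5 < 6 < 7 < 8 < 9 and write every simplex with vertices in increasing order. Then dim K = 3 and the simplices of K are:

  0-simplices (10): [0], [1], [2], [3], [4], [5], [6], [7], [8], [9]
  1-simplices (20): [0,5], [0,6], [0,8], [0,9], [1,3], [1,4], [1,7], [1,9], [2,3], [2,9], [3,5], [3,6], [3,7], [3,8], [3,9], [4,5], [4,8], [4,9], [6,7], [7,9]
  2-simplices (7): [1,3,7], [1,3,9], [1,4,9], [1,7,9], [2,3,9], [3,6,7], [3,7,9]
  3-simplices (1): [1,3,7,9]

so the chain groups are C_0 ≅ Z^10, C_1 ≅ Z^20, C_2 ≅ Z^7, C_3 ≅ Z^1.

∂_1: C_1 → C_0 is given by ∂[p,q] = [q] − [p]. For instance
  ∂[6,7] = [7] − [6].
As a 10×20 matrix over Z this has rank 9, with invariant factors (1,1,1,1,1,1,1,1,1).

The boundary map ∂_2: C_2 → C_1 sends each 2-simplex [p,q,r] to [q,r] − [p,r] + [p,q]. For instance
  ∂[3,6,7] = [6,7] − [3,7] + [3,6],
  ∂[1,7,9] = [7,9] − [1,9] + [1,7].
The resulting 20×7 matrix has rank 6, and its Smith normal form has invariant factors (1,1,1,1,1,1).

∂_3: C_3 → C_2 sends each 3-simplex σ to the alternating sum Σ_i (−1)^i (σ with its i-th vertex removed). For instance
  ∂[1,3,7,9] = [3,7,9] − [1,7,9] + [1,3,9] − [1,3,7].
The 7×1 boundary matrix has rank 1 and Smith normal form diag(1).

Computing H_k = (kernel of ∂_k) / (image of ∂_{k+1}):

  H_0: rank C_0 − rank ∂_1 = 10 − 9 = 1, and the invariant factors of ∂_1 are all 1, so H_0 ≅ Z.
  H_1: rank ker ∂_1 − rank ∂_2 = (20 − 9) − 6 = 5, and the invariant factors of ∂_2 are all 1, so H_1 ≅ Z^5.
  H_2: rank ker ∂_2 − rank ∂_3 = (7 − 6) − 1 = 0, and the invariant factors of ∂_3 are all 1, so H_2 ≅ 0.
  H_3: rank ker ∂_3 − rank ∂_4 = (1 − 1) − 0 = 0, and there is no ∂_4, so H_3 ≅ 0.

As a check, the Euler characteristic is 10 − 20 + 7 − 1 = -4, which agrees with 1 − 5 + 0 − 0 = -4.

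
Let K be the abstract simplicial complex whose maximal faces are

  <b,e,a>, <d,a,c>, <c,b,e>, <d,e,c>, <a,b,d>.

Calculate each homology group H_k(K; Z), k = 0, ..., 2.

H_0 ≅ Z,  H_1 ≅ Z,  H_2 = 0.

Order the vertices as a < b < c < d < e. Listing each simplex with vertices in this order, K has dimension 2 with simplices:

  0-simplices (5): a, b, c, d, e
  1-simplices (10): ab, ac, ad, ae, bc, bd, be, cd, ce, de
  2-simplices (5): abd, abe, acd, bce, cde

so the chain groups are C_0 ≅ Z^5, C_1 ≅ Z^10, C_2 ≅ Z^5.

Boundary ∂_1: C_1 → C_0 sends each edge [p,q] (with p < q) to q − p. For instance
  ∂bc = c − b.
The resulting 5×10 matrix has rank 4, and its Smith normal form has invariant factors (1,1,1,1).

∂_2: C_2 → C_1 maps a triangle to the signed sum of its edges. For instance
  ∂abe = be − ae + ab,
  ∂acd = cd − ad + ac.
The 10×5 boundary matrix has rank 5 and Smith normal form diag(1,1,1,1,1).

From H_k ≅ ker(∂_k) / im(∂_{k+1}) we obtain:

  H_0: rank C_0 − rank ∂_1 = 5 − 4 = 1, and the invariant factors of ∂_1 are all 1, so H_0 = Z.
  H_1: rank ker ∂_1 − rank ∂_2 = (10 − 4) − 5 = 1, and the invariant factors of ∂_2 are all 1, so H_1 = Z.
  H_2: rank ker ∂_2 − rank ∂_3 = (5 − 5) − 0 = 0, and there is no ∂_3, so H_2 = 0.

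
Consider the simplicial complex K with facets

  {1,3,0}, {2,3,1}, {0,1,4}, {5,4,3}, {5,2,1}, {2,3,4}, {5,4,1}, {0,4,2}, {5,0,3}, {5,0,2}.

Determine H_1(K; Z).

H_1 = Z/2.

Take the total order 0 < 1 < 2 < 3 < 4 < 5 on the vertex set. Then K (dimension 2) consists of the simplices:

  0-simplices (6): [0], [1], [2], [3], [4], [5]
  1-simplices (15): [0,1], [0,2], [0,3], [0,4], [0,5], [1,2], [1,3], [1,4], [1,5], [2,3], [2,4], [2,5], [3,4], [3,5], [4,5]
  2-simplices (10): [0,1,3], [0,1,4], [0,2,4], [0,2,5], [0,3,5], [1,2,3], [1,2,5], [1,4,5], [2,3,4], [3,4,5]

Hence C_0 ≅ Z^6, C_1 ≅ Z^15, C_2 ≅ Z^10.

∂_1: C_1 → C_0 sends each edge [p,q] (with p < q) to q − p. For instance
  ∂[1,3] = [3] − [1].
This gives a 6×15 integer matrix of rank 5; reducing to Smith normal form yields diagonal entries (1,1,1,1,1).

Boundary ∂_2: C_2 → C_1 acts by ∂[p,q,r] = [q,r] − [p,r] + [p,q]. For instance
  ∂[0,2,4] = [2,4] − [0,4] + [0,2],
  ∂[0,1,4] = [1,4] − [0,4] + [0,1].
The 15×10 boundary matrix has rank 10 and Smith normal form diag(1,1,1,1,1,1,1,1,1,2).

Computing H_k = (kernel of ∂_k) / (image of ∂_{k+1}):

  H_1: rank ker ∂_1 − rank ∂_2 = (15 − 5) − 10 = 0, and ∂_2 has invariant factor 2 > 1, so H_1 = Z/2.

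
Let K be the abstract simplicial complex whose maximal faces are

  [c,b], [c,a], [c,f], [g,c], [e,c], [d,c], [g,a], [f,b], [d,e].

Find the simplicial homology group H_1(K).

Take the total order a < b < c < d < e < f < g on the vertex set. Then K (dimension 1) consists of the simplices:

  0-simplices (7): a, b, c, d, e, f, g
  1-simplices (9): ac, ag, bc, bf, cd, ce, cf, cg, de

Hence C_0 ≅ Z^7, C_1 ≅ Z^9.

Boundary ∂_1: C_1 → C_0 is given by ∂[p,q] = [q] − [p].
This gives a 7×9 integer matrix of rank 6; reducing to Smith normal form yields diagonal entries (1,1,1,1,1,1).

Reading off H_k = ker ∂_k / im ∂_{k+1}:

  H_1: rank ker ∂_1 − rank ∂_2 = (9 − 6) − 0 = 3, and there is no ∂_2, so H_1 ≅ Z^3.

H_1 = Z^3.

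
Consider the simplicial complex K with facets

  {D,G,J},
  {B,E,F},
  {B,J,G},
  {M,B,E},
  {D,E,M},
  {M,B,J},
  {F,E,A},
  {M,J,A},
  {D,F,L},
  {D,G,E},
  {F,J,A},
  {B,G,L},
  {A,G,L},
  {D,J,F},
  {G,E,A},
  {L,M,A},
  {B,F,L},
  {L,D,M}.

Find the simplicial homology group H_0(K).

H_0 = Z.

Take the total order A < B < D < E < F < G < J < L < M on the vertex set. Then K (dimension 2) consists of the simplices:

  0-simplices (9): A, B, D, E, F, G, J, L, M
  1-simplices (27): AE, AF, AG, AJ, AL, AM, BE, BF, BG, BJ, BL, BM, DE, DF, DG, DJ, DL, DM, EF, EG, EM, FJ, FL, GJ, GL, JM, LM
  2-simplices (18): AEF, AEG, AFJ, AGL, AJM, ALM, BEF, BEM, BFL, BGJ, BGL, BJM, DEG, DEM, DFJ, DFL, DGJ, DLM

giving chain groups C_0 ≅ Z^9, C_1 ≅ Z^27, C_2 ≅ Z^18.

Boundary ∂_1: C_1 → C_0 sends each edge [p,q] (with p < q) to q − p.
The 9×27 boundary matrix has rank 8 and Smith normal form diag(1,1,1,1,1,1,1,1).

Boundary ∂_2: C_2 → C_1 acts by ∂[p,q,r] = [q,r] − [p,r] + [p,q]. For instance
  ∂DLM = LM − DM + DL,
  ∂BEF = EF − BF + BE.
This gives a 27×18 integer matrix of rank 17; reducing to Smith normal form yields diagonal entries (1,1,1,1,1,1,1,1,1,1,1,1,1,1,1,1,1).

Now H_k = ker ∂_k / im ∂_{k+1}, so:

  H_0: rank C_0 − rank ∂_1 = 9 − 8 = 1, and the invariant factors of ∂_1 are all 1, so H_0 = Z.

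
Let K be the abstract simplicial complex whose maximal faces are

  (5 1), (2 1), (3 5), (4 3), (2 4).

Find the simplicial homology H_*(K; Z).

Order the vertices as 1 < 2 < 3 < 4 < 5. Listing each simplex with vertices in this order, K has dimension 1 with simplices:

  0-simplices (5): [1], [2], [3], [4], [5]
  1-simplices (5): [1,2], [1,5], [2,4], [3,4], [3,5]

so the chain groups are C_0 ≅ Z^5, C_1 ≅ Z^5.

∂_1: C_1 → C_0 sends each edge [p,q] (with p < q) to q − p. For instance
  ∂[1,5] = [5] − [1].
This gives a 5×5 integer matrix of rank 4; reducing to Smith normal form yields diagonal entries (1,1,1,1).

Now H_k = ker ∂_k / im ∂_{k+1}, so:

  H_0: rank C_0 − rank ∂_1 = 5 − 4 = 1, and the invariant factors of ∂_1 are all 1, so H_0 ≅ Z.
  H_1: rank ker ∂_1 − rank ∂_2 = (5 − 4) − 0 = 1, and there is no ∂_2, so H_1 ≅ Z.

As a check, the Euler characteristic is 5 − 5 = 0, which agrees with 1 − 1 = 0.
(K is a triangulation of the circle S^1.)

H_0 = Z,  H_1 = Z.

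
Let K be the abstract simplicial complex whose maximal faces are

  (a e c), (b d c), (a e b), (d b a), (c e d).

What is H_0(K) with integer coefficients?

We work with the vertex ordering a < b < c < d < e. The simplices of K, each written with vertices in increasing order, are:

  0-simplices (5): a, b, c, d, e
  1-simplices (10): ab, ac, ad, ae, bc, bd, be, cd, ce, de
  2-simplices (5): abd, abe, ace, bcd, cde

Hence C_0 ≅ Z^5, C_1 ≅ Z^10, C_2 ≅ Z^5.

Boundary ∂_1: C_1 → C_0 sends each edge [p,q] (with p < q) to q − p.
The resulting 5×10 matrix has rank 4, and its Smith normal form has invariant factors (1,1,1,1).

Boundary ∂_2: C_2 → C_1 acts by ∂[p,q,r] = [q,r] − [p,r] + [p,q]. For instance
  ∂abe = be − ae + ab,
  ∂cde = de − ce + cd.
As a 10×5 matrix over Z this has rank 5, with invariant factors (1,1,1,1,1).

Computing H_k = (kernel of ∂_k) / (image of ∂_{k+1}):

  H_0: rank C_0 − rank ∂_1 = 5 − 4 = 1, and the invariant factors of ∂_1 are all 1, so H_0 = Z.

(K is a triangulation of the Möbius band.)

H_0 ≅ Z.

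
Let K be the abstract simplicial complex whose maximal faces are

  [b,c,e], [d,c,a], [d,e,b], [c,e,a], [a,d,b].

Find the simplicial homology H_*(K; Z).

H_0 ≅ Z,  H_1 ≅ Z,  H_2 = 0.

Order the vertices as a < b < c < d < e. Listing each simplex with vertices in this order, K has dimension 2 with simplices:

  0-simplices (5): a, b, c, d, e
  1-simplices (10): ab, ac, ad, ae, bc, bd, be, cd, ce, de
  2-simplices (5): abd, acd, ace, bce, bde

Hence C_0 ≅ Z^5, C_1 ≅ Z^10, C_2 ≅ Z^5.

Boundary ∂_1: C_1 → C_0 sends each edge [p,q] (with p < q) to q − p.
This gives a 5×10 integer matrix of rank 4; reducing to Smith normal form yields diagonal entries (1,1,1,1).

Boundary ∂_2: C_2 → C_1 acts by ∂[p,q,r] = [q,r] − [p,r] + [p,q]. For instance
  ∂acd = cd − ad + ac,
  ∂abd = bd − ad + ab.
This gives a 10×5 integer matrix of rank 5; reducing to Smith normal form yields diagonal entries (1,1,1,1,1).

Computing H_k = (kernel of ∂_k) / (image of ∂_{k+1}):

  H_0: rank C_0 − rank ∂_1 = 5 − 4 = 1, and the invariant factors of ∂_1 are all 1, so H_0 ≅ Z.
  H_1: rank ker ∂_1 − rank ∂_2 = (10 − 4) − 5 = 1, and the invariant factors of ∂_2 are all 1, so H_1 ≅ Z.
  H_2: rank ker ∂_2 − rank ∂_3 = (5 − 5) − 0 = 0, and there is no ∂_3, so H_2 ≅ 0.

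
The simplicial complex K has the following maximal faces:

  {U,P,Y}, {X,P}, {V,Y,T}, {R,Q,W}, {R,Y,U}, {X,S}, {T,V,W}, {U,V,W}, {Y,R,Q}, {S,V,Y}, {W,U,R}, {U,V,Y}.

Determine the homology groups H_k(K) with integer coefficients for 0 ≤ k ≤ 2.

Order the vertices as P < Q < R < S < T < U < V < W < X < Y. Listing each simplex with vertices in this order, K has dimension 2 with simplices:

  0-simplices (10): P, Q, R, S, T, U, V, W, X, Y
  1-simplices (20): PU, PX, PY, QR, QW, QY, RU, RW, RY, SV, SX, SY, TV, TW, TY, UV, UW, UY, VW, VY
  2-simplices (10): PUY, QRW, QRY, RUW, RUY, SVY, TVW, TVY, UVW, UVY

so the chain groups are C_0 ≅ Z^10, C_1 ≅ Z^20, C_2 ≅ Z^10.

The boundary map ∂_1: C_1 → C_0 maps an edge to its endpoints' difference, ∂[p,q] = q − p. For instance
  ∂PX = X − P.
The 10×20 boundary matrix has rank 9 and Smith normal form diag(1,1,1,1,1,1,1,1,1).

The boundary map ∂_2: C_2 → C_1 maps a triangle to the signed sum of its edges. For instance
  ∂QRW = RW − QW + QR,
  ∂PUY = UY − PY + PU.
The 20×10 boundary matrix has rank 10 and Smith normal form diag(1,1,1,1,1,1,1,1,1,1).

Computing H_k = (kernel of ∂_k) / (image of ∂_{k+1}):

  H_0: rank C_0 − rank ∂_1 = 10 − 9 = 1, and the invariant factors of ∂_1 are all 1, so H_0 = Z.
  H_1: rank ker ∂_1 − rank ∂_2 = (20 − 9) − 10 = 1, and the invariant factors of ∂_2 are all 1, so H_1 = Z.
  H_2: rank ker ∂_2 − rank ∂_3 = (10 − 10) − 0 = 0, and there is no ∂_3, so H_2 = 0.

As a check, the Euler characteristic is 10 − 20 + 10 = 0, which agrees with 1 − 1 + 0 = 0.

H_0 = Z,  H_1 = Z,  H_2 = 0.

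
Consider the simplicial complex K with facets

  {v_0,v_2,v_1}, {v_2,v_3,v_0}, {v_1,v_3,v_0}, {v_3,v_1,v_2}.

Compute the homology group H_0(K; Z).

Take the total order v_0 < v_1 < v_2 < v_3 on the vertex set. Then K (dimension 2) consists of the simplices:

  0-simplices (4): [v_0], [v_1], [v_2], [v_3]
  1-simplices (6): [v_0,v_1], [v_0,v_2], [v_0,v_3], [v_1,v_2], [v_1,v_3], [v_2,v_3]
  2-simplices (4): [v_0,v_1,v_2], [v_0,v_1,v_3], [v_0,v_2,v_3], [v_1,v_2,v_3]

so the chain groups are C_0 ≅ Z^4, C_1 ≅ Z^6, C_2 ≅ Z^4.

Boundary ∂_1: C_1 → C_0 is given by ∂[p,q] = [q] − [p]. For instance
  ∂[v_0,v_2] = [v_2] − [v_0].
This gives a 4×6 integer matrix of rank 3; reducing to Smith normal form yields diagonal entries (1,1,1).

∂_2: C_2 → C_1 sends each 2-simplex [p,q,r] to [q,r] − [p,r] + [p,q]. For instance
  ∂[v_0,v_2,v_3] = [v_2,v_3] − [v_0,v_3] + [v_0,v_2],
  ∂[v_0,v_1,v_3] = [v_1,v_3] − [v_0,v_3] + [v_0,v_1].
This gives a 6×4 integer matrix of rank 3; reducing to Smith normal form yields diagonal entries (1,1,1).

From H_k ≅ ker(∂_k) / im(∂_{k+1}) we obtain:

  H_0: rank C_0 − rank ∂_1 = 4 − 3 = 1, and the invariant factors of ∂_1 are all 1, so H_0 ≅ Z.

(K is a triangulation of the 2-sphere S^2.)

H_0 ≅ Z.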